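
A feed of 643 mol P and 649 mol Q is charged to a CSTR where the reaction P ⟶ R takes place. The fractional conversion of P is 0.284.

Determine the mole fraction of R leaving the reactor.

P reacted = 0.284 × 643 = 182.6 mol; ν_P = −1, so ξ = 182.6/1 = 182.6 mol.
Outlet amounts (n = n₀ + ν ξ):
  P: 643 − 1(182.6) = 460.4
  R: 0 + 1(182.6) = 182.6
  Q: 649 (inert)
Total out = 1292 mol; y_R = 182.6 / 1292 = 0.1413.

0.141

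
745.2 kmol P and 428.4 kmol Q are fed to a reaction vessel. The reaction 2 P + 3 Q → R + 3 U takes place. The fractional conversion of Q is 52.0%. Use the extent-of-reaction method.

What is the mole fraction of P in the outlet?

Q reacted = 0.52 × 428.4 = 222.8 kmol; ν_Q = −3, so ξ = 222.8/3 = 74.26 kmol.
Outlet amounts (n = n₀ + ν ξ):
  P: 745.2 − 2(74.26) = 596.7
  Q: 428.4 − 3(74.26) = 205.6
  R: 0 + 1(74.26) = 74.26
  U: 0 + 3(74.26) = 222.8
Total out = 1099 kmol; y_P = 596.7 / 1099 = 0.5428.

0.543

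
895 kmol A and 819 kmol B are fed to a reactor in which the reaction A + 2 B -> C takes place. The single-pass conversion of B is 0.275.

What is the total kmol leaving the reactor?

B reacted = 0.275 × 819 = 225.2 kmol; ν_B = −2, so ξ = 225.2/2 = 112.6 kmol.
Outlet amounts (n = n₀ + ν ξ):
  A: 895 − 1(112.6) = 782.4
  B: 819 − 2(112.6) = 593.8
  C: 0 + 1(112.6) = 112.6
Total out = 782.4 + 593.8 + 112.6 = 1489 kmol.

1490 kmol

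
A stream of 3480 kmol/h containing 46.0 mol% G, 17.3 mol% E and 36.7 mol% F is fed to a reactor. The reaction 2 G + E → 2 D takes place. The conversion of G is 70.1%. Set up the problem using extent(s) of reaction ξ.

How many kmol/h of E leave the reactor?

G reacted = 0.701 × 1601 = 1122 kmol/h; ν_G = −2, so ξ = 1122/2 = 561.1 kmol/h.
Outlet amounts (n = n₀ + ν ξ):
  G: 1601 − 2(561.1) = 478.6
  E: 602 − 1(561.1) = 40.96
  D: 0 + 2(561.1) = 1122
  F: 1277 (inert)

41 kmol/h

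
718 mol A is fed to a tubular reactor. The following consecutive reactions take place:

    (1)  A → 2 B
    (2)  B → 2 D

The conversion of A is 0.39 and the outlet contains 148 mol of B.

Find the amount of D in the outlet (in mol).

824 mol

Conversion of A: A consumed = 1ξ₁ = 0.39 × 718 → ξ₁ = 280 mol.
B balance: n_B = 0 + 2ξ₁ − 1ξ₂ = 148 → ξ₂ = (2·280 − 148)/1 = 412 mol.
Outlet amounts (n = n₀ + Σ ν·ξ):
  A: 718 − 1(280) = 438
  B: 0 + 2(280) − 1(412) = 148
  D: 0 + 2(412) = 824.1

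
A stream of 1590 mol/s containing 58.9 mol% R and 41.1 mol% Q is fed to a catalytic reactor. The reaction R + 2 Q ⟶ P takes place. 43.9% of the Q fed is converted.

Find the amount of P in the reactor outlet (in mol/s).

Q reacted = 0.439 × 653.5 = 286.9 mol/s; ν_Q = −2, so ξ = 286.9/2 = 143.4 mol/s.
Outlet amounts (n = n₀ + ν ξ):
  R: 936.5 − 1(143.4) = 793.1
  Q: 653.5 − 2(143.4) = 366.6
  P: 0 + 1(143.4) = 143.4

143 mol/s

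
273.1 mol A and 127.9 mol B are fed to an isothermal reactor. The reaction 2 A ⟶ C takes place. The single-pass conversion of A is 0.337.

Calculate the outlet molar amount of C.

A reacted = 0.337 × 273.1 = 92.03 mol; ν_A = −2, so ξ = 92.03/2 = 46.02 mol.
Outlet amounts (n = n₀ + ν ξ):
  A: 273.1 − 2(46.02) = 181.1
  C: 0 + 1(46.02) = 46.02
  B: 127.9 (inert)

46 mol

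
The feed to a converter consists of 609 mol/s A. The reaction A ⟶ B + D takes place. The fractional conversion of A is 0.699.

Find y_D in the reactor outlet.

A reacted = 0.699 × 609 = 425.7 mol/s; ν_A = −1, so ξ = 425.7/1 = 425.7 mol/s.
Outlet amounts (n = n₀ + ν ξ):
  A: 609 − 1(425.7) = 183.3
  B: 0 + 1(425.7) = 425.7
  D: 0 + 1(425.7) = 425.7
Total out = 1035 mol/s; y_D = 425.7 / 1035 = 0.4114.

0.411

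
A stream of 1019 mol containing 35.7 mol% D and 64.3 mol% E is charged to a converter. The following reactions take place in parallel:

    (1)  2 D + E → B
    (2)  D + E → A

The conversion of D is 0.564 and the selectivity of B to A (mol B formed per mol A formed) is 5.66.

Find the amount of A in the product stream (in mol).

16.7 mol

Conversion of D: D consumed = 0.564 × 363.8 = 205.2 mol = 2ξ₁ + 1ξ₂.
Selectivity: 1ξ₁ / (1ξ₂) = 5.66 → ξ₁ = 5.66 ξ₂.
Substitute: (2·5.66 + 1) ξ₂ = 205.2 → ξ₂ = 16.65 mol, ξ₁ = 94.26 mol.
Outlet amounts (n = n₀ + Σ ν·ξ):
  D: 363.8 − 2(94.26) − 1(16.65) = 158.6
  E: 655.2 − 1(94.26) − 1(16.65) = 544.3
  B: 0 + 1(94.26) = 94.26
  A: 0 + 1(16.65) = 16.65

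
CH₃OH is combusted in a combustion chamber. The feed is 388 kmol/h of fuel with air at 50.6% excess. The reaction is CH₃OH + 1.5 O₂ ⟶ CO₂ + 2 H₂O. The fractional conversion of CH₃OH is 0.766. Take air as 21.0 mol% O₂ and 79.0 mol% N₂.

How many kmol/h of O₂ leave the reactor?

Stoichiometric O₂ = 1.5 × 388 = 582 kmol/h; O₂ fed = 582 × 1.506 = 876.5 kmol/h.
N₂ fed = 876.5 × 79/21 = 3297 kmol/h.
Fuel reacted = 0.766 × 388 → ξ = 297.2 kmol/h.
Outlet (n = n₀ + ν ξ):
  CH₃OH: 388 − 1(297.2) = 90.79
  O₂: 876.5 − 1.5(297.2) = 430.7
  N₂: 3297 (inert)
  CO₂: 0 + 1(297.2) = 297.2
  H₂O: 0 + 2(297.2) = 594.4

431 kmol/h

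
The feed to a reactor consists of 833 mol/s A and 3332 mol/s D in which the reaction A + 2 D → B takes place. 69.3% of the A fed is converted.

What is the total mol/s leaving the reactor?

3010 mol/s

A reacted = 0.693 × 833 = 577.3 mol/s; ν_A = −1, so ξ = 577.3/1 = 577.3 mol/s.
Outlet amounts (n = n₀ + ν ξ):
  A: 833 − 1(577.3) = 255.7
  D: 3332 − 2(577.3) = 2177
  B: 0 + 1(577.3) = 577.3
Total out = 255.7 + 2177 + 577.3 = 3010 mol/s.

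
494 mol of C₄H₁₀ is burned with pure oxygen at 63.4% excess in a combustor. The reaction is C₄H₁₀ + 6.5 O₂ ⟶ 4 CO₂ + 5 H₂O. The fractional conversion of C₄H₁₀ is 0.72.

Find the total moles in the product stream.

6270 mol

Stoichiometric O₂ = 6.5 × 494 = 3211 mol; O₂ fed = 3211 × 1.634 = 5247 mol.
Fuel reacted = 0.72 × 494 → ξ = 355.7 mol.
Outlet (n = n₀ + ν ξ):
  C₄H₁₀: 494 − 1(355.7) = 138.3
  O₂: 5247 − 6.5(355.7) = 2935
  CO₂: 0 + 4(355.7) = 1423
  H₂O: 0 + 5(355.7) = 1778
Total out = 138.3 + 2935 + 1423 + 1778 = 6274 mol.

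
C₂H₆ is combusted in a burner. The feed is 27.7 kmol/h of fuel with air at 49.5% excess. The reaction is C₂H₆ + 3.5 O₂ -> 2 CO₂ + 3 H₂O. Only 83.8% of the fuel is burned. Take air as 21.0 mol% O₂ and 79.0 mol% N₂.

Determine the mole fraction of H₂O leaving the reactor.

Stoichiometric O₂ = 3.5 × 27.7 = 96.95 kmol/h; O₂ fed = 96.95 × 1.495 = 144.9 kmol/h.
N₂ fed = 144.9 × 79/21 = 545.3 kmol/h.
Fuel reacted = 0.838 × 27.7 → ξ = 23.21 kmol/h.
Outlet (n = n₀ + ν ξ):
  C₂H₆: 27.7 − 1(23.21) = 4.487
  O₂: 144.9 − 3.5(23.21) = 63.7
  N₂: 545.3 (inert)
  CO₂: 0 + 2(23.21) = 46.43
  H₂O: 0 + 3(23.21) = 69.64
Total out = 729.5 kmol/h; y_H₂O = 69.64 / 729.5 = 0.09546.

0.0955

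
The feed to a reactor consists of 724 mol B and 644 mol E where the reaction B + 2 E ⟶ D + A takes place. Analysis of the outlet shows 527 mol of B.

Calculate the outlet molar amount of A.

For B: n = n₀ − 1ξ → 527 = 724 − 1ξ, giving ξ = 197 mol.
Outlet amounts (n = n₀ + ν ξ):
  B: 724 − 1(197) = 527
  E: 644 − 2(197) = 250
  D: 0 + 1(197) = 197
  A: 0 + 1(197) = 197

197 mol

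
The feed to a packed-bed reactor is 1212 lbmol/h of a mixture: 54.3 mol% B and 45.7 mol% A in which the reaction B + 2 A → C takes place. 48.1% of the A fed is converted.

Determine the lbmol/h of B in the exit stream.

525 lbmol/h

A reacted = 0.481 × 553.9 = 266.4 lbmol/h; ν_A = −2, so ξ = 266.4/2 = 133.2 lbmol/h.
Outlet amounts (n = n₀ + ν ξ):
  B: 658.1 − 1(133.2) = 524.9
  A: 553.9 − 2(133.2) = 287.5
  C: 0 + 1(133.2) = 133.2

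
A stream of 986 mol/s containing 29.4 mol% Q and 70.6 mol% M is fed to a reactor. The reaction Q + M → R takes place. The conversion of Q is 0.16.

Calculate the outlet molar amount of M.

650 mol/s

Q reacted = 0.16 × 289.9 = 46.38 mol/s; ν_Q = −1, so ξ = 46.38/1 = 46.38 mol/s.
Outlet amounts (n = n₀ + ν ξ):
  Q: 289.9 − 1(46.38) = 243.5
  M: 696.1 − 1(46.38) = 649.7
  R: 0 + 1(46.38) = 46.38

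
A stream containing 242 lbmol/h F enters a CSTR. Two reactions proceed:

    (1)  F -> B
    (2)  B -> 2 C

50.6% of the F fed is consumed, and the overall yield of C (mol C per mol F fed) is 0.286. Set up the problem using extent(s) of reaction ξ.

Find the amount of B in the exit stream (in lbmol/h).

Conversion of F: F consumed = 1ξ₁ = 0.506 × 242 → ξ₁ = 122.5 lbmol/h.
Yield of C: 2ξ₂ / 242 = 0.286 → ξ₂ = 34.61 lbmol/h.
Outlet amounts (n = n₀ + Σ ν·ξ):
  F: 242 − 1(122.5) = 119.5
  B: 0 + 1(122.5) − 1(34.61) = 87.85
  C: 0 + 2(34.61) = 69.21

87.8 lbmol/h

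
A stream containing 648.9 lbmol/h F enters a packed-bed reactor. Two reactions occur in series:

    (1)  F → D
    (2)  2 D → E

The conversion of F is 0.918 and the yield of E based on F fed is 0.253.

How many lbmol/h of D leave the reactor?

267 lbmol/h

Conversion of F: F consumed = 1ξ₁ = 0.918 × 648.9 → ξ₁ = 595.7 lbmol/h.
Yield of E: 1ξ₂ / 648.9 = 0.253 → ξ₂ = 164.2 lbmol/h.
Outlet amounts (n = n₀ + Σ ν·ξ):
  F: 648.9 − 1(595.7) = 53.21
  D: 0 + 1(595.7) − 2(164.2) = 267.3
  E: 0 + 1(164.2) = 164.2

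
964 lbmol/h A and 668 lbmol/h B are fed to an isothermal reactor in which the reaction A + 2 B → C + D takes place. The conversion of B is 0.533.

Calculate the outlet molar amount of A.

B reacted = 0.533 × 668 = 356 lbmol/h; ν_B = −2, so ξ = 356/2 = 178 lbmol/h.
Outlet amounts (n = n₀ + ν ξ):
  A: 964 − 1(178) = 786
  B: 668 − 2(178) = 312
  C: 0 + 1(178) = 178
  D: 0 + 1(178) = 178

786 lbmol/h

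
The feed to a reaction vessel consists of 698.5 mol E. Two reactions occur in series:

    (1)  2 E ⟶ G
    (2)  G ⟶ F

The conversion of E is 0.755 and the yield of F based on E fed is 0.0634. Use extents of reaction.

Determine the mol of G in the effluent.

219 mol

Conversion of E: E consumed = 2ξ₁ = 0.755 × 698.5 → ξ₁ = 263.7 mol.
Yield of F: 1ξ₂ / 698.5 = 0.0634 → ξ₂ = 44.28 mol.
Outlet amounts (n = n₀ + Σ ν·ξ):
  E: 698.5 − 2(263.7) = 171.1
  G: 0 + 1(263.7) − 1(44.28) = 219.4
  F: 0 + 1(44.28) = 44.28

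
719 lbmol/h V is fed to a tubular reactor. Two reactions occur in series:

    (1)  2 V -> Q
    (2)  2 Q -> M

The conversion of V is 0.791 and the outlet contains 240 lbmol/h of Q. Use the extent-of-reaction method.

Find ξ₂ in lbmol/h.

ξ₂ = 22.2 lbmol/h

Conversion of V: V consumed = 2ξ₁ = 0.791 × 719 → ξ₁ = 284.4 lbmol/h.
Q balance: n_Q = 0 + 1ξ₁ − 2ξ₂ = 240 → ξ₂ = (1·284.4 − 240)/2 = 22.18 lbmol/h.
Outlet amounts (n = n₀ + Σ ν·ξ):
  V: 719 − 2(284.4) = 150.3
  Q: 0 + 1(284.4) − 2(22.18) = 240
  M: 0 + 1(22.18) = 22.18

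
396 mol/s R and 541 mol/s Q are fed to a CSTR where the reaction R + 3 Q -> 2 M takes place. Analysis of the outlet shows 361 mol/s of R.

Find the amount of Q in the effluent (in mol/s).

For R: n = n₀ − 1ξ → 361 = 396 − 1ξ, giving ξ = 35 mol/s.
Outlet amounts (n = n₀ + ν ξ):
  R: 396 − 1(35) = 361
  Q: 541 − 3(35) = 436
  M: 0 + 2(35) = 70

436 mol/s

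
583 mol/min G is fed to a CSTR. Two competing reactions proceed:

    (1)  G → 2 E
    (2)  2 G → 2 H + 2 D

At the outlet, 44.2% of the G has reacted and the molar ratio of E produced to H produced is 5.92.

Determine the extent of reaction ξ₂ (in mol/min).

Conversion of G: G consumed = 0.442 × 583 = 257.7 mol/min = 1ξ₁ + 2ξ₂.
Selectivity: 2ξ₁ / (2ξ₂) = 5.92 → ξ₁ = 5.92 ξ₂.
Substitute: (1·5.92 + 2) ξ₂ = 257.7 → ξ₂ = 32.54 mol/min, ξ₁ = 192.6 mol/min.
Outlet amounts (n = n₀ + Σ ν·ξ):
  G: 583 − 1(192.6) − 2(32.54) = 325.3
  E: 0 + 2(192.6) = 385.2
  H: 0 + 2(32.54) = 65.07
  D: 0 + 2(32.54) = 65.07

ξ₂ = 32.5 mol/min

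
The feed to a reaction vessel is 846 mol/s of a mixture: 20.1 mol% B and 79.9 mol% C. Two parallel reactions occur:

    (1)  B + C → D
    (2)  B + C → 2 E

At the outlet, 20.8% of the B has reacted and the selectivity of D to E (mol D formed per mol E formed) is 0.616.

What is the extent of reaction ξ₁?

ξ₁ = 19.5 mol/s

Conversion of B: B consumed = 0.208 × 170 = 35.37 mol/s = 1ξ₁ + 1ξ₂.
Selectivity: 1ξ₁ / (2ξ₂) = 0.616 → ξ₁ = 1.232 ξ₂.
Substitute: (1·1.232 + 1) ξ₂ = 35.37 → ξ₂ = 15.85 mol/s, ξ₁ = 19.52 mol/s.
Outlet amounts (n = n₀ + Σ ν·ξ):
  B: 170 − 1(19.52) − 1(15.85) = 134.7
  C: 676 − 1(19.52) − 1(15.85) = 640.6
  D: 0 + 1(19.52) = 19.52
  E: 0 + 2(15.85) = 31.69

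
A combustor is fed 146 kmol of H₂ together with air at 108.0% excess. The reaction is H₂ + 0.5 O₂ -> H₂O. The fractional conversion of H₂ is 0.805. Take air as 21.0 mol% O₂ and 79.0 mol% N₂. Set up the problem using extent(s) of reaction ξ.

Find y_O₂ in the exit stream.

0.115

Stoichiometric O₂ = 0.5 × 146 = 73 kmol; O₂ fed = 73 × 2.080 = 151.8 kmol.
N₂ fed = 151.8 × 79/21 = 571.2 kmol.
Fuel reacted = 0.805 × 146 → ξ = 117.5 kmol.
Outlet (n = n₀ + ν ξ):
  H₂: 146 − 1(117.5) = 28.47
  O₂: 151.8 − 0.5(117.5) = 93.08
  N₂: 571.2 (inert)
  H₂O: 0 + 1(117.5) = 117.5
Total out = 810.3 kmol; y_O₂ = 93.08 / 810.3 = 0.1149.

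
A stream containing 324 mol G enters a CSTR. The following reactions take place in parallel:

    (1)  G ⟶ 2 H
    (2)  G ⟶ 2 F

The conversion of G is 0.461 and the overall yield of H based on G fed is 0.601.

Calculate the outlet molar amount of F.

104 mol

Yield of H: 2ξ₁ / 324 = 0.601 → ξ₁ = 97.36 mol.
Conversion of G: 1ξ₁ + 1ξ₂ = 0.461 × 324 = 149.4 → ξ₂ = 52 mol.
Outlet amounts (n = n₀ + Σ ν·ξ):
  G: 324 − 1(97.36) − 1(52) = 174.6
  H: 0 + 2(97.36) = 194.7
  F: 0 + 2(52) = 104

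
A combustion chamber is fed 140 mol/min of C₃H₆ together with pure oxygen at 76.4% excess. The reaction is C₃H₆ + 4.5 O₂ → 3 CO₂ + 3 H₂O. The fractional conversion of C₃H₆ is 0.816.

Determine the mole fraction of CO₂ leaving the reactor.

Stoichiometric O₂ = 4.5 × 140 = 630 mol/min; O₂ fed = 630 × 1.764 = 1111 mol/min.
Fuel reacted = 0.816 × 140 → ξ = 114.2 mol/min.
Outlet (n = n₀ + ν ξ):
  C₃H₆: 140 − 1(114.2) = 25.76
  O₂: 1111 − 4.5(114.2) = 597.2
  CO₂: 0 + 3(114.2) = 342.7
  H₂O: 0 + 3(114.2) = 342.7
Total out = 1308 mol/min; y_CO₂ = 342.7 / 1308 = 0.2619.

0.262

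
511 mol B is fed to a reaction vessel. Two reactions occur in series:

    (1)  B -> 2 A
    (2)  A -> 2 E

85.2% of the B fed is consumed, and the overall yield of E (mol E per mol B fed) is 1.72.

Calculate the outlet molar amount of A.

Conversion of B: B consumed = 1ξ₁ = 0.852 × 511 → ξ₁ = 435.4 mol.
Yield of E: 2ξ₂ / 511 = 1.72 → ξ₂ = 439.5 mol.
Outlet amounts (n = n₀ + Σ ν·ξ):
  B: 511 − 1(435.4) = 75.63
  A: 0 + 2(435.4) − 1(439.5) = 431.3
  E: 0 + 2(439.5) = 878.9

431 mol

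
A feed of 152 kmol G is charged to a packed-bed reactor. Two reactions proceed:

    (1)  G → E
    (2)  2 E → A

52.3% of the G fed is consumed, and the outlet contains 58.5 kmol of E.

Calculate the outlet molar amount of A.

Conversion of G: G consumed = 1ξ₁ = 0.523 × 152 → ξ₁ = 79.5 kmol.
E balance: n_E = 0 + 1ξ₁ − 2ξ₂ = 58.5 → ξ₂ = (1·79.5 − 58.5)/2 = 10.5 kmol.
Outlet amounts (n = n₀ + Σ ν·ξ):
  G: 152 − 1(79.5) = 72.5
  E: 0 + 1(79.5) − 2(10.5) = 58.5
  A: 0 + 1(10.5) = 10.5

10.5 kmol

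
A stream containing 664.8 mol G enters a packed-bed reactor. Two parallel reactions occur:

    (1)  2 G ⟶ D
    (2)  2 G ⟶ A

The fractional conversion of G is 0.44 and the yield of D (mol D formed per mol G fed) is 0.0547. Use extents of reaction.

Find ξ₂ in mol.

Yield of D: 1ξ₁ / 664.8 = 0.0547 → ξ₁ = 36.36 mol.
Conversion of G: 2ξ₁ + 2ξ₂ = 0.44 × 664.8 = 292.5 → ξ₂ = 109.9 mol.
Outlet amounts (n = n₀ + Σ ν·ξ):
  G: 664.8 − 2(36.36) − 2(109.9) = 372.3
  D: 0 + 1(36.36) = 36.36
  A: 0 + 1(109.9) = 109.9

ξ₂ = 110 mol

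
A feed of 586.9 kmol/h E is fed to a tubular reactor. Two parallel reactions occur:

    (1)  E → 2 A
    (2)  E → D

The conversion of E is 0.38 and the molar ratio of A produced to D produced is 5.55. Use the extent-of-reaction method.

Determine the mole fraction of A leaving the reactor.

0.437

Conversion of E: E consumed = 0.38 × 586.9 = 223 kmol/h = 1ξ₁ + 1ξ₂.
Selectivity: 2ξ₁ / (1ξ₂) = 5.55 → ξ₁ = 2.775 ξ₂.
Substitute: (1·2.775 + 1) ξ₂ = 223 → ξ₂ = 59.08 kmol/h, ξ₁ = 163.9 kmol/h.
Outlet amounts (n = n₀ + Σ ν·ξ):
  E: 586.9 − 1(163.9) − 1(59.08) = 363.9
  A: 0 + 2(163.9) = 327.9
  D: 0 + 1(59.08) = 59.08
Total out = 750.8 kmol/h; y_A = 327.9 / 750.8 = 0.4367.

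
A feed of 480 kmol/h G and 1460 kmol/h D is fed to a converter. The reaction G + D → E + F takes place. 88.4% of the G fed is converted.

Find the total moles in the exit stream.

1940 kmol/h

G reacted = 0.884 × 480 = 424.3 kmol/h; ν_G = −1, so ξ = 424.3/1 = 424.3 kmol/h.
Outlet amounts (n = n₀ + ν ξ):
  G: 480 − 1(424.3) = 55.68
  D: 1460 − 1(424.3) = 1036
  E: 0 + 1(424.3) = 424.3
  F: 0 + 1(424.3) = 424.3
Total out = 55.68 + 1036 + 424.3 + 424.3 = 1940 kmol/h.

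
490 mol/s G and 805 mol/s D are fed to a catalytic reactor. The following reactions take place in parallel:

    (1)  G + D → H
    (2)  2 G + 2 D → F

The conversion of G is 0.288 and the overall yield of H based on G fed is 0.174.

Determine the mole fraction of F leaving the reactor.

0.0248

Yield of H: 1ξ₁ / 490 = 0.174 → ξ₁ = 85.26 mol/s.
Conversion of G: 1ξ₁ + 2ξ₂ = 0.288 × 490 = 141.1 → ξ₂ = 27.93 mol/s.
Outlet amounts (n = n₀ + Σ ν·ξ):
  G: 490 − 1(85.26) − 2(27.93) = 348.9
  D: 805 − 1(85.26) − 2(27.93) = 663.9
  H: 0 + 1(85.26) = 85.26
  F: 0 + 1(27.93) = 27.93
Total out = 1126 mol/s; y_F = 27.93 / 1126 = 0.02481.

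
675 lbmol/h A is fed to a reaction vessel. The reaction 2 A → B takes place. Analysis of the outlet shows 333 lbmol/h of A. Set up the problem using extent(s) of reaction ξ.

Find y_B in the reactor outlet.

For A: n = n₀ − 2ξ → 333 = 675 − 2ξ, giving ξ = 171 lbmol/h.
Outlet amounts (n = n₀ + ν ξ):
  A: 675 − 2(171) = 333
  B: 0 + 1(171) = 171
Total out = 504 lbmol/h; y_B = 171 / 504 = 0.3393.

0.339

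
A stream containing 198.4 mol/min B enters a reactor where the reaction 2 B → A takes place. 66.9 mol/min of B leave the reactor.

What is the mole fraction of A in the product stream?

0.496

For B: n = n₀ − 2ξ → 66.9 = 198.4 − 2ξ, giving ξ = 65.75 mol/min.
Outlet amounts (n = n₀ + ν ξ):
  B: 198.4 − 2(65.75) = 66.9
  A: 0 + 1(65.75) = 65.75
Total out = 132.7 mol/min; y_A = 65.75 / 132.7 = 0.4957.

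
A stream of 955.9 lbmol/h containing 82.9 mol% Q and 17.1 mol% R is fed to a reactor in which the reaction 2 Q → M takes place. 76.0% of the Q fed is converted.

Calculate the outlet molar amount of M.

301 lbmol/h

Q reacted = 0.76 × 792.4 = 602.3 lbmol/h; ν_Q = −2, so ξ = 602.3/2 = 301.1 lbmol/h.
Outlet amounts (n = n₀ + ν ξ):
  Q: 792.4 − 2(301.1) = 190.2
  M: 0 + 1(301.1) = 301.1
  R: 163.5 (inert)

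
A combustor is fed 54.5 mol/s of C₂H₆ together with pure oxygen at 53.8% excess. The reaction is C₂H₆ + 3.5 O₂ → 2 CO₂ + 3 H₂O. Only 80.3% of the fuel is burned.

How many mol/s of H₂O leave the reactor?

131 mol/s

Stoichiometric O₂ = 3.5 × 54.5 = 190.8 mol/s; O₂ fed = 190.8 × 1.538 = 293.4 mol/s.
Fuel reacted = 0.803 × 54.5 → ξ = 43.76 mol/s.
Outlet (n = n₀ + ν ξ):
  C₂H₆: 54.5 − 1(43.76) = 10.74
  O₂: 293.4 − 3.5(43.76) = 140.2
  CO₂: 0 + 2(43.76) = 87.53
  H₂O: 0 + 3(43.76) = 131.3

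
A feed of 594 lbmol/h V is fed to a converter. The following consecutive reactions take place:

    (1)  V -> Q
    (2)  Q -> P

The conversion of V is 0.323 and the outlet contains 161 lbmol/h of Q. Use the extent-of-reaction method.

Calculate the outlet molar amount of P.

30.9 lbmol/h

Conversion of V: V consumed = 1ξ₁ = 0.323 × 594 → ξ₁ = 191.9 lbmol/h.
Q balance: n_Q = 0 + 1ξ₁ − 1ξ₂ = 161 → ξ₂ = (1·191.9 − 161)/1 = 30.86 lbmol/h.
Outlet amounts (n = n₀ + Σ ν·ξ):
  V: 594 − 1(191.9) = 402.1
  Q: 0 + 1(191.9) − 1(30.86) = 161
  P: 0 + 1(30.86) = 30.86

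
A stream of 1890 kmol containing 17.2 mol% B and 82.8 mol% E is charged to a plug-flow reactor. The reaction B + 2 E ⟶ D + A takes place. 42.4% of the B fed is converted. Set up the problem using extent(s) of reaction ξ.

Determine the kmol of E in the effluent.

1290 kmol

B reacted = 0.424 × 325.1 = 137.8 kmol; ν_B = −1, so ξ = 137.8/1 = 137.8 kmol.
Outlet amounts (n = n₀ + ν ξ):
  B: 325.1 − 1(137.8) = 187.2
  E: 1565 − 2(137.8) = 1289
  D: 0 + 1(137.8) = 137.8
  A: 0 + 1(137.8) = 137.8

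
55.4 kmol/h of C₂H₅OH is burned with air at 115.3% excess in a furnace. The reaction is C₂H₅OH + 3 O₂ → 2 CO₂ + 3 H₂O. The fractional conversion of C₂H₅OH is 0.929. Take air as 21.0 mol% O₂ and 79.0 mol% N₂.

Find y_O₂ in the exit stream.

0.112

Stoichiometric O₂ = 3 × 55.4 = 166.2 kmol/h; O₂ fed = 166.2 × 2.153 = 357.8 kmol/h.
N₂ fed = 357.8 × 79/21 = 1346 kmol/h.
Fuel reacted = 0.929 × 55.4 → ξ = 51.47 kmol/h.
Outlet (n = n₀ + ν ξ):
  C₂H₅OH: 55.4 − 1(51.47) = 3.933
  O₂: 357.8 − 3(51.47) = 203.4
  N₂: 1346 (inert)
  CO₂: 0 + 2(51.47) = 102.9
  H₂O: 0 + 3(51.47) = 154.4
Total out = 1811 kmol/h; y_O₂ = 203.4 / 1811 = 0.1123.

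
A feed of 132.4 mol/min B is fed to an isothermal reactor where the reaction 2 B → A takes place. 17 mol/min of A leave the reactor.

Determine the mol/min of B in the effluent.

98.4 mol/min

For A: n = n₀ + 1ξ → 17 = 0 + 1ξ, giving ξ = 17 mol/min.
Outlet amounts (n = n₀ + ν ξ):
  B: 132.4 − 2(17) = 98.4
  A: 0 + 1(17) = 17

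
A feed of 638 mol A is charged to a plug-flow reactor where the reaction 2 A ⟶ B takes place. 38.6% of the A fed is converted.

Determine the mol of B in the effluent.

A reacted = 0.386 × 638 = 246.3 mol; ν_A = −2, so ξ = 246.3/2 = 123.1 mol.
Outlet amounts (n = n₀ + ν ξ):
  A: 638 − 2(123.1) = 391.7
  B: 0 + 1(123.1) = 123.1

123 mol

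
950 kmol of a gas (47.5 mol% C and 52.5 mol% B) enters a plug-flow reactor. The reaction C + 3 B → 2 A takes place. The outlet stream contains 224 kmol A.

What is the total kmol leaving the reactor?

726 kmol

For A: n = n₀ + 2ξ → 224 = 0 + 2ξ, giving ξ = 112 kmol.
Outlet amounts (n = n₀ + ν ξ):
  C: 451.2 − 1(112) = 339.2
  B: 498.8 − 3(112) = 162.8
  A: 0 + 2(112) = 224
Total out = 339.2 + 162.8 + 224 = 726 kmol.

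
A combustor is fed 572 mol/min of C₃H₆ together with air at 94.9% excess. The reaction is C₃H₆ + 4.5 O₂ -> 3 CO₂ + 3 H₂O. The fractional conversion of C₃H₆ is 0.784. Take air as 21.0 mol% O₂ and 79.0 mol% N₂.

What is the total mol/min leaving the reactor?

24700 mol/min

Stoichiometric O₂ = 4.5 × 572 = 2574 mol/min; O₂ fed = 2574 × 1.949 = 5017 mol/min.
N₂ fed = 5017 × 79/21 = 18870 mol/min.
Fuel reacted = 0.784 × 572 → ξ = 448.4 mol/min.
Outlet (n = n₀ + ν ξ):
  C₃H₆: 572 − 1(448.4) = 123.6
  O₂: 5017 − 4.5(448.4) = 2999
  N₂: 18870 (inert)
  CO₂: 0 + 3(448.4) = 1345
  H₂O: 0 + 3(448.4) = 1345
Total out = 123.6 + 2999 + 18870 + 1345 + 1345 = 24690 mol/min.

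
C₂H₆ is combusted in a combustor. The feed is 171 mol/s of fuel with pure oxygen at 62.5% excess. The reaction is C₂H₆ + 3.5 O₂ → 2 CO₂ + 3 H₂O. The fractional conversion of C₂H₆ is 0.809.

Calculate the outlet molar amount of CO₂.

277 mol/s

Stoichiometric O₂ = 3.5 × 171 = 598.5 mol/s; O₂ fed = 598.5 × 1.625 = 972.6 mol/s.
Fuel reacted = 0.809 × 171 → ξ = 138.3 mol/s.
Outlet (n = n₀ + ν ξ):
  C₂H₆: 171 − 1(138.3) = 32.66
  O₂: 972.6 − 3.5(138.3) = 488.4
  CO₂: 0 + 2(138.3) = 276.7
  H₂O: 0 + 3(138.3) = 415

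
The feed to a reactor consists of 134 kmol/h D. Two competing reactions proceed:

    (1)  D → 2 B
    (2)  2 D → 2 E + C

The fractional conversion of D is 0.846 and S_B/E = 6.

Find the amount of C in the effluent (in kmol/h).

Conversion of D: D consumed = 0.846 × 134 = 113.4 kmol/h = 1ξ₁ + 2ξ₂.
Selectivity: 2ξ₁ / (2ξ₂) = 6 → ξ₁ = 6 ξ₂.
Substitute: (1·6 + 2) ξ₂ = 113.4 → ξ₂ = 14.17 kmol/h, ξ₁ = 85.02 kmol/h.
Outlet amounts (n = n₀ + Σ ν·ξ):
  D: 134 − 1(85.02) − 2(14.17) = 20.64
  B: 0 + 2(85.02) = 170
  E: 0 + 2(14.17) = 28.34
  C: 0 + 1(14.17) = 14.17

14.2 kmol/h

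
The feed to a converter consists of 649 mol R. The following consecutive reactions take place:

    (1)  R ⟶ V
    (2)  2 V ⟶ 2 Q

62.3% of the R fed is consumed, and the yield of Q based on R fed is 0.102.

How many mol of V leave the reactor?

338 mol

Conversion of R: R consumed = 1ξ₁ = 0.623 × 649 → ξ₁ = 404.3 mol.
Yield of Q: 2ξ₂ / 649 = 0.102 → ξ₂ = 33.1 mol.
Outlet amounts (n = n₀ + Σ ν·ξ):
  R: 649 − 1(404.3) = 244.7
  V: 0 + 1(404.3) − 2(33.1) = 338.1
  Q: 0 + 2(33.1) = 66.2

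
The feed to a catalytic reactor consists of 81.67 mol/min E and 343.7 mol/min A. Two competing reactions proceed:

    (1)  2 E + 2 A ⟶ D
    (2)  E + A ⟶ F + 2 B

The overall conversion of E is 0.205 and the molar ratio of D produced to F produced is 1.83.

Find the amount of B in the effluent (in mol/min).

Conversion of E: E consumed = 0.205 × 81.67 = 16.74 mol/min = 2ξ₁ + 1ξ₂.
Selectivity: 1ξ₁ / (1ξ₂) = 1.83 → ξ₁ = 1.83 ξ₂.
Substitute: (2·1.83 + 1) ξ₂ = 16.74 → ξ₂ = 3.593 mol/min, ξ₁ = 6.575 mol/min.
Outlet amounts (n = n₀ + Σ ν·ξ):
  E: 81.67 − 2(6.575) − 1(3.593) = 64.93
  A: 343.7 − 2(6.575) − 1(3.593) = 327
  D: 0 + 1(6.575) = 6.575
  F: 0 + 1(3.593) = 3.593
  B: 0 + 2(3.593) = 7.186

7.19 mol/min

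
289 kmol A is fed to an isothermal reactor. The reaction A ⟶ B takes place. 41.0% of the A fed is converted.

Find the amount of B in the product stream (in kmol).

118 kmol

A reacted = 0.41 × 289 = 118.5 kmol; ν_A = −1, so ξ = 118.5/1 = 118.5 kmol.
Outlet amounts (n = n₀ + ν ξ):
  A: 289 − 1(118.5) = 170.5
  B: 0 + 1(118.5) = 118.5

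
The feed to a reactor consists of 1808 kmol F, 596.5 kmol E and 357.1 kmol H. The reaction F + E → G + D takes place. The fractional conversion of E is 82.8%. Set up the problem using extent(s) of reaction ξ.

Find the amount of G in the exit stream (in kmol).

E reacted = 0.828 × 596.5 = 493.9 kmol; ν_E = −1, so ξ = 493.9/1 = 493.9 kmol.
Outlet amounts (n = n₀ + ν ξ):
  F: 1808 − 1(493.9) = 1314
  E: 596.5 − 1(493.9) = 102.6
  G: 0 + 1(493.9) = 493.9
  D: 0 + 1(493.9) = 493.9
  H: 357.1 (inert)

494 kmol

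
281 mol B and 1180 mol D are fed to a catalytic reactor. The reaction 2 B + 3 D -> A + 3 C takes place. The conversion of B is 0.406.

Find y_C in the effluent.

0.122

B reacted = 0.406 × 281 = 114.1 mol; ν_B = −2, so ξ = 114.1/2 = 57.04 mol.
Outlet amounts (n = n₀ + ν ξ):
  B: 281 − 2(57.04) = 166.9
  D: 1180 − 3(57.04) = 1009
  A: 0 + 1(57.04) = 57.04
  C: 0 + 3(57.04) = 171.1
Total out = 1404 mol; y_C = 171.1 / 1404 = 0.1219.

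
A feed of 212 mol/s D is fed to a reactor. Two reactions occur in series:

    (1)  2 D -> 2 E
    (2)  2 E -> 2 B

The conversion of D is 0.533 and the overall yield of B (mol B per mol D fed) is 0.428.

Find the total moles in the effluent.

212 mol/s

Conversion of D: D consumed = 2ξ₁ = 0.533 × 212 → ξ₁ = 56.5 mol/s.
Yield of B: 2ξ₂ / 212 = 0.428 → ξ₂ = 45.37 mol/s.
Outlet amounts (n = n₀ + Σ ν·ξ):
  D: 212 − 2(56.5) = 99
  E: 0 + 2(56.5) − 2(45.37) = 22.26
  B: 0 + 2(45.37) = 90.74
Total out = 99 + 22.26 + 90.74 = 212 mol/s.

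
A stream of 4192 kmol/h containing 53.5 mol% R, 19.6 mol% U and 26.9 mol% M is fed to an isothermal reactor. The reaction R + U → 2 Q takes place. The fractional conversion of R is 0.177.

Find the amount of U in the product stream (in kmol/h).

425 kmol/h

R reacted = 0.177 × 2243 = 397 kmol/h; ν_R = −1, so ξ = 397/1 = 397 kmol/h.
Outlet amounts (n = n₀ + ν ξ):
  R: 2243 − 1(397) = 1846
  U: 821.6 − 1(397) = 424.7
  Q: 0 + 2(397) = 793.9
  M: 1128 (inert)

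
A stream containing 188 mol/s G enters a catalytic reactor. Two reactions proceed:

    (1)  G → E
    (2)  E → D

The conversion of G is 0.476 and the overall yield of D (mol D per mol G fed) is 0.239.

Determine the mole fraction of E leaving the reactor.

0.237

Conversion of G: G consumed = 1ξ₁ = 0.476 × 188 → ξ₁ = 89.49 mol/s.
Yield of D: 1ξ₂ / 188 = 0.239 → ξ₂ = 44.93 mol/s.
Outlet amounts (n = n₀ + Σ ν·ξ):
  G: 188 − 1(89.49) = 98.51
  E: 0 + 1(89.49) − 1(44.93) = 44.56
  D: 0 + 1(44.93) = 44.93
Total out = 188 mol/s; y_E = 44.56 / 188 = 0.237.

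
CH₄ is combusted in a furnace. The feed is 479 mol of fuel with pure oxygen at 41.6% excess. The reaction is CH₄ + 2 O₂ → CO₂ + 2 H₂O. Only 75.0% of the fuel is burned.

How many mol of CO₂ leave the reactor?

359 mol

Stoichiometric O₂ = 2 × 479 = 958 mol; O₂ fed = 958 × 1.416 = 1357 mol.
Fuel reacted = 0.75 × 479 → ξ = 359.2 mol.
Outlet (n = n₀ + ν ξ):
  CH₄: 479 − 1(359.2) = 119.8
  O₂: 1357 − 2(359.2) = 638
  CO₂: 0 + 1(359.2) = 359.2
  H₂O: 0 + 2(359.2) = 718.5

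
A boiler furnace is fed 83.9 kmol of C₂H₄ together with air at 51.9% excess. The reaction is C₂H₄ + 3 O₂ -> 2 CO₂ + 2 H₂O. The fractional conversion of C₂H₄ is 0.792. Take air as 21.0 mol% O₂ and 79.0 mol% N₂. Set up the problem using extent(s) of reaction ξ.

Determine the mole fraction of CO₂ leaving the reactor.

0.0698

Stoichiometric O₂ = 3 × 83.9 = 251.7 kmol; O₂ fed = 251.7 × 1.519 = 382.3 kmol.
N₂ fed = 382.3 × 79/21 = 1438 kmol.
Fuel reacted = 0.792 × 83.9 → ξ = 66.45 kmol.
Outlet (n = n₀ + ν ξ):
  C₂H₄: 83.9 − 1(66.45) = 17.45
  O₂: 382.3 − 3(66.45) = 183
  N₂: 1438 (inert)
  CO₂: 0 + 2(66.45) = 132.9
  H₂O: 0 + 2(66.45) = 132.9
Total out = 1905 kmol; y_CO₂ = 132.9 / 1905 = 0.06978.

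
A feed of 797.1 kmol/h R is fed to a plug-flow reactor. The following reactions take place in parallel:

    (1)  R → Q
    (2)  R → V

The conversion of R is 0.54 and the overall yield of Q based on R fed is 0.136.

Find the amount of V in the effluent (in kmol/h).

322 kmol/h

Yield of Q: 1ξ₁ / 797.1 = 0.136 → ξ₁ = 108.4 kmol/h.
Conversion of R: 1ξ₁ + 1ξ₂ = 0.54 × 797.1 = 430.4 → ξ₂ = 322 kmol/h.
Outlet amounts (n = n₀ + Σ ν·ξ):
  R: 797.1 − 1(108.4) − 1(322) = 366.7
  Q: 0 + 1(108.4) = 108.4
  V: 0 + 1(322) = 322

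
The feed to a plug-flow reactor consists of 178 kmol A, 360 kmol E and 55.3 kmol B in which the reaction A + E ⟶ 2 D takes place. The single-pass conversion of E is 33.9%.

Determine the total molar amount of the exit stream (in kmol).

E reacted = 0.339 × 360 = 122 kmol; ν_E = −1, so ξ = 122/1 = 122 kmol.
Outlet amounts (n = n₀ + ν ξ):
  A: 178 − 1(122) = 55.96
  E: 360 − 1(122) = 238
  D: 0 + 2(122) = 244.1
  B: 55.3 (inert)
Total out = 55.96 + 238 + 244.1 + 55.3 = 593.3 kmol.

593 kmol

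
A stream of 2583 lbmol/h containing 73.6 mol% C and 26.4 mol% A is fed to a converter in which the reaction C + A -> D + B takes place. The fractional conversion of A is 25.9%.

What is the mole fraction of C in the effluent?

A reacted = 0.259 × 681.9 = 176.6 lbmol/h; ν_A = −1, so ξ = 176.6/1 = 176.6 lbmol/h.
Outlet amounts (n = n₀ + ν ξ):
  C: 1901 − 1(176.6) = 1724
  A: 681.9 − 1(176.6) = 505.3
  D: 0 + 1(176.6) = 176.6
  B: 0 + 1(176.6) = 176.6
Total out = 2583 lbmol/h; y_C = 1724 / 2583 = 0.6676.

0.668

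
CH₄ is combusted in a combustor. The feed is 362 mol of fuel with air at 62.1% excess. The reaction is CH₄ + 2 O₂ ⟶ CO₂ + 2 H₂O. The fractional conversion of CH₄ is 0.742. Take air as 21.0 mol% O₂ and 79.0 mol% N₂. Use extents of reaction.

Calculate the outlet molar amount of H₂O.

537 mol

Stoichiometric O₂ = 2 × 362 = 724 mol; O₂ fed = 724 × 1.621 = 1174 mol.
N₂ fed = 1174 × 79/21 = 4415 mol.
Fuel reacted = 0.742 × 362 → ξ = 268.6 mol.
Outlet (n = n₀ + ν ξ):
  CH₄: 362 − 1(268.6) = 93.4
  O₂: 1174 − 2(268.6) = 636.4
  N₂: 4415 (inert)
  CO₂: 0 + 1(268.6) = 268.6
  H₂O: 0 + 2(268.6) = 537.2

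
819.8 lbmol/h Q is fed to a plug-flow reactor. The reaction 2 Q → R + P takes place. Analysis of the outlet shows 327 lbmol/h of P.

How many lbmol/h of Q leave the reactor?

166 lbmol/h

For P: n = n₀ + 1ξ → 327 = 0 + 1ξ, giving ξ = 327 lbmol/h.
Outlet amounts (n = n₀ + ν ξ):
  Q: 819.8 − 2(327) = 165.8
  R: 0 + 1(327) = 327
  P: 0 + 1(327) = 327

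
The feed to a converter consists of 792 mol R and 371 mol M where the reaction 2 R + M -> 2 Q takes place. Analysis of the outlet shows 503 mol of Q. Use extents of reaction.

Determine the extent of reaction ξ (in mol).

For Q: n = n₀ + 2ξ → 503 = 0 + 2ξ, giving ξ = 251.5 mol.
Outlet amounts (n = n₀ + ν ξ):
  R: 792 − 2(251.5) = 289
  M: 371 − 1(251.5) = 119.5
  Q: 0 + 2(251.5) = 503

ξ = 252 mol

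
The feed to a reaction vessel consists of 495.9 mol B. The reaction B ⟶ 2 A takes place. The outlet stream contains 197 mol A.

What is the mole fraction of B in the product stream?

0.669

For A: n = n₀ + 2ξ → 197 = 0 + 2ξ, giving ξ = 98.5 mol.
Outlet amounts (n = n₀ + ν ξ):
  B: 495.9 − 1(98.5) = 397.4
  A: 0 + 2(98.5) = 197
Total out = 594.4 mol; y_B = 397.4 / 594.4 = 0.6686.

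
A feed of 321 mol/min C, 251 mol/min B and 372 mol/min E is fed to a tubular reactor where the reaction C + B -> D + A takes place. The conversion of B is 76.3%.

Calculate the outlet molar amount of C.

B reacted = 0.763 × 251 = 191.5 mol/min; ν_B = −1, so ξ = 191.5/1 = 191.5 mol/min.
Outlet amounts (n = n₀ + ν ξ):
  C: 321 − 1(191.5) = 129.5
  B: 251 − 1(191.5) = 59.49
  D: 0 + 1(191.5) = 191.5
  A: 0 + 1(191.5) = 191.5
  E: 372 (inert)

129 mol/min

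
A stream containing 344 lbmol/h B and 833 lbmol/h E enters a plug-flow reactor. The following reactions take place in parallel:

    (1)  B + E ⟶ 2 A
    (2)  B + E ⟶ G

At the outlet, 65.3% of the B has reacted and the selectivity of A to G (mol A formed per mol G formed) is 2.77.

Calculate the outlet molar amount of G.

94.2 lbmol/h

Conversion of B: B consumed = 0.653 × 344 = 224.6 lbmol/h = 1ξ₁ + 1ξ₂.
Selectivity: 2ξ₁ / (1ξ₂) = 2.77 → ξ₁ = 1.385 ξ₂.
Substitute: (1·1.385 + 1) ξ₂ = 224.6 → ξ₂ = 94.19 lbmol/h, ξ₁ = 130.4 lbmol/h.
Outlet amounts (n = n₀ + Σ ν·ξ):
  B: 344 − 1(130.4) − 1(94.19) = 119.4
  E: 833 − 1(130.4) − 1(94.19) = 608.4
  A: 0 + 2(130.4) = 260.9
  G: 0 + 1(94.19) = 94.19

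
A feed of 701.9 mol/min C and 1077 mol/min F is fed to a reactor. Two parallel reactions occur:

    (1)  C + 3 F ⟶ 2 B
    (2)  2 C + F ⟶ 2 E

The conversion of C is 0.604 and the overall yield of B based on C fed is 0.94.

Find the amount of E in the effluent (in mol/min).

94.1 mol/min

Yield of B: 2ξ₁ / 701.9 = 0.94 → ξ₁ = 329.9 mol/min.
Conversion of C: 1ξ₁ + 2ξ₂ = 0.604 × 701.9 = 423.9 → ξ₂ = 47.03 mol/min.
Outlet amounts (n = n₀ + Σ ν·ξ):
  C: 701.9 − 1(329.9) − 2(47.03) = 278
  F: 1077 − 3(329.9) − 1(47.03) = 40.29
  B: 0 + 2(329.9) = 659.8
  E: 0 + 2(47.03) = 94.05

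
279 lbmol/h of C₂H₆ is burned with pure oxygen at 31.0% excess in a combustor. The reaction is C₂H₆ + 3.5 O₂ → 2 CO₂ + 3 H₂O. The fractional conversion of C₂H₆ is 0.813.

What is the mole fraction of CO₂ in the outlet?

0.271

Stoichiometric O₂ = 3.5 × 279 = 976.5 lbmol/h; O₂ fed = 976.5 × 1.310 = 1279 lbmol/h.
Fuel reacted = 0.813 × 279 → ξ = 226.8 lbmol/h.
Outlet (n = n₀ + ν ξ):
  C₂H₆: 279 − 1(226.8) = 52.17
  O₂: 1279 − 3.5(226.8) = 485.3
  CO₂: 0 + 2(226.8) = 453.7
  H₂O: 0 + 3(226.8) = 680.5
Total out = 1672 lbmol/h; y_CO₂ = 453.7 / 1672 = 0.2714.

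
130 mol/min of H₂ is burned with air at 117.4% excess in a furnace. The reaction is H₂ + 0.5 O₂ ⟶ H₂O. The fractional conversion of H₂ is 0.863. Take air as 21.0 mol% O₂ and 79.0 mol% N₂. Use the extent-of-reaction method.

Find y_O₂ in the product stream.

0.114

Stoichiometric O₂ = 0.5 × 130 = 65 mol/min; O₂ fed = 65 × 2.174 = 141.3 mol/min.
N₂ fed = 141.3 × 79/21 = 531.6 mol/min.
Fuel reacted = 0.863 × 130 → ξ = 112.2 mol/min.
Outlet (n = n₀ + ν ξ):
  H₂: 130 − 1(112.2) = 17.81
  O₂: 141.3 − 0.5(112.2) = 85.22
  N₂: 531.6 (inert)
  H₂O: 0 + 1(112.2) = 112.2
Total out = 746.8 mol/min; y_O₂ = 85.22 / 746.8 = 0.1141.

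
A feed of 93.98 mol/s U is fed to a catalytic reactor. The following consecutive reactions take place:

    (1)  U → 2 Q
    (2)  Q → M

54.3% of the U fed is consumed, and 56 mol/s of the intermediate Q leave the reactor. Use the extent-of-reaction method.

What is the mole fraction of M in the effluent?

0.318

Conversion of U: U consumed = 1ξ₁ = 0.543 × 93.98 → ξ₁ = 51.03 mol/s.
Q balance: n_Q = 0 + 2ξ₁ − 1ξ₂ = 56 → ξ₂ = (2·51.03 − 56)/1 = 46.06 mol/s.
Outlet amounts (n = n₀ + Σ ν·ξ):
  U: 93.98 − 1(51.03) = 42.95
  Q: 0 + 2(51.03) − 1(46.06) = 56
  M: 0 + 1(46.06) = 46.06
Total out = 145 mol/s; y_M = 46.06 / 145 = 0.3176.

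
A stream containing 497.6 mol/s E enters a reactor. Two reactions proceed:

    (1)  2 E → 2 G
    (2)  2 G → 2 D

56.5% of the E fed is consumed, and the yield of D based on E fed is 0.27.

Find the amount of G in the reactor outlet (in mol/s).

Conversion of E: E consumed = 2ξ₁ = 0.565 × 497.6 → ξ₁ = 140.6 mol/s.
Yield of D: 2ξ₂ / 497.6 = 0.27 → ξ₂ = 67.18 mol/s.
Outlet amounts (n = n₀ + Σ ν·ξ):
  E: 497.6 − 2(140.6) = 216.5
  G: 0 + 2(140.6) − 2(67.18) = 146.8
  D: 0 + 2(67.18) = 134.4

147 mol/s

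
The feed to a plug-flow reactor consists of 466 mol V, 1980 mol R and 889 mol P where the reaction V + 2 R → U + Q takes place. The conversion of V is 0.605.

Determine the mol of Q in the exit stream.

V reacted = 0.605 × 466 = 281.9 mol; ν_V = −1, so ξ = 281.9/1 = 281.9 mol.
Outlet amounts (n = n₀ + ν ξ):
  V: 466 − 1(281.9) = 184.1
  R: 1980 − 2(281.9) = 1416
  U: 0 + 1(281.9) = 281.9
  Q: 0 + 1(281.9) = 281.9
  P: 889 (inert)

282 mol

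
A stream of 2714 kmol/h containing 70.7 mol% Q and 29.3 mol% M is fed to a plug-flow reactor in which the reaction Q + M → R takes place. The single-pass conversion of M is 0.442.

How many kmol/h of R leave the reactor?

351 kmol/h

M reacted = 0.442 × 795.2 = 351.5 kmol/h; ν_M = −1, so ξ = 351.5/1 = 351.5 kmol/h.
Outlet amounts (n = n₀ + ν ξ):
  Q: 1919 − 1(351.5) = 1567
  M: 795.2 − 1(351.5) = 443.7
  R: 0 + 1(351.5) = 351.5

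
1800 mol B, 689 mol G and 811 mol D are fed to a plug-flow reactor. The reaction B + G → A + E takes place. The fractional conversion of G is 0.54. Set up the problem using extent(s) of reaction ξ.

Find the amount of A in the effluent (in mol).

372 mol

G reacted = 0.54 × 689 = 372.1 mol; ν_G = −1, so ξ = 372.1/1 = 372.1 mol.
Outlet amounts (n = n₀ + ν ξ):
  B: 1800 − 1(372.1) = 1428
  G: 689 − 1(372.1) = 316.9
  A: 0 + 1(372.1) = 372.1
  E: 0 + 1(372.1) = 372.1
  D: 811 (inert)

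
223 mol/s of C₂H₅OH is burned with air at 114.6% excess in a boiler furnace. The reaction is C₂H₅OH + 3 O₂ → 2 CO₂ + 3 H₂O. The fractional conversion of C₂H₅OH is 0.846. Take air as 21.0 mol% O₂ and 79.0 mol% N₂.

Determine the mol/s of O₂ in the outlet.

870 mol/s

Stoichiometric O₂ = 3 × 223 = 669 mol/s; O₂ fed = 669 × 2.146 = 1436 mol/s.
N₂ fed = 1436 × 79/21 = 5401 mol/s.
Fuel reacted = 0.846 × 223 → ξ = 188.7 mol/s.
Outlet (n = n₀ + ν ξ):
  C₂H₅OH: 223 − 1(188.7) = 34.34
  O₂: 1436 − 3(188.7) = 869.7
  N₂: 5401 (inert)
  CO₂: 0 + 2(188.7) = 377.3
  H₂O: 0 + 3(188.7) = 566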